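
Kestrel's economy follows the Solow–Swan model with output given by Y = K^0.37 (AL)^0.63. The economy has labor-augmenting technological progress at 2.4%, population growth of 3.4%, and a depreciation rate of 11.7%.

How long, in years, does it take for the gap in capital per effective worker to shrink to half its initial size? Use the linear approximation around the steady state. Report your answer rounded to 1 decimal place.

Near the steady state the convergence rate is λ = (1 − α)(n + g + δ).
λ = (1 − 0.37) × 0.175 = 0.63 × 0.175 = 0.11025
Half-life = ln 2 / λ = 0.6931 / 0.11025 ≈ 6.29 years

half-life ≈ 6.3 years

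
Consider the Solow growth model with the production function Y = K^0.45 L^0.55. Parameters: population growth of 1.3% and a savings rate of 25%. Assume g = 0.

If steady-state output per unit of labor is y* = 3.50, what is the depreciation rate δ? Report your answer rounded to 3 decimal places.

δ ≈ 0.041

At the steady state, Δk = 0, so s·k^α = (n + δ)·k.
Since y* = [s/(n + δ)]^(α/(1−α)), we have s/(n + δ) = (y*)^((1−α)/α) = 3.50^1.2222 = 4.6234.
Therefore n + δ = s / 4.6234 = 0.25 / 4.6234 = 0.0541, so δ = 0.0541 − 0.013 = 0.0411.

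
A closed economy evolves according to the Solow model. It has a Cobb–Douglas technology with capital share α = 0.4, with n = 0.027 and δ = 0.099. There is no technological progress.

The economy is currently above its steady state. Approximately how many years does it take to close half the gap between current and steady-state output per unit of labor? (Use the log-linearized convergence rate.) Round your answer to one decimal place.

Near the steady state the convergence rate is λ = (1 − α)(n + δ).
λ = (1 − 0.4) × 0.126 = 0.6 × 0.126 = 0.0756
Half-life = ln 2 / λ = 0.6931 / 0.0756 ≈ 9.17 years

about 9.2 years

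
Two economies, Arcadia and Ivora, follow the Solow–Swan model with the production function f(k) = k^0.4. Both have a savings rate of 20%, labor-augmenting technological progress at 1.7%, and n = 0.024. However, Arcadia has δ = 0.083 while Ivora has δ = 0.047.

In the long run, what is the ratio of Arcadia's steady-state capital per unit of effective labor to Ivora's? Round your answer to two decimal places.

Steady-state k* = [s/(n + g + δ)]^(1/(1−α)), so the ratio is [ (s_A/(n + g + δ)_A) / (s_I/(n + g + δ)_I) ]^1.6667.
s_A/(n + g + δ)_A = 0.20/0.124 = 1.6129; s_I/(n + g + δ)_I = 0.20/0.088 = 2.2727.
Ratio = (1.6129/2.2727)^1.6667 = 0.7097^1.6667 ≈ 0.5647

k*_A / k*_I ≈ 0.56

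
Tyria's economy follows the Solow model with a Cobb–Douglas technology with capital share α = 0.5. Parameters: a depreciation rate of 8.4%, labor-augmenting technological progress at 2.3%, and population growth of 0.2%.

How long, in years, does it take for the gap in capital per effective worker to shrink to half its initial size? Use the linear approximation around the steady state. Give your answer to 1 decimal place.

Near the steady state the convergence rate is λ = (1 − α)(n + g + δ).
λ = (1 − 0.5) × 0.109 = 0.5 × 0.109 = 0.0545
Half-life = ln 2 / λ = 0.6931 / 0.0545 ≈ 12.72 years

t_½ ≈ 12.7 years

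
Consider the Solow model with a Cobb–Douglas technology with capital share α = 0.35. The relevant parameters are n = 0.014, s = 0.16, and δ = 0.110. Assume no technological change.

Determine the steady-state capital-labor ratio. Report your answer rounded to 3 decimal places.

k* ≈ 1.480

At the steady state, Δk = 0, so s·k^α = (n + δ)·k.
Dividing both sides by k: k^(1−α) = s / (n + δ).
k^0.65 = 0.16 / (0.014 + 0.110) = 0.16 / 0.124 = 1.2903
k* = 1.2903^(1/0.65) ≈ 1.4801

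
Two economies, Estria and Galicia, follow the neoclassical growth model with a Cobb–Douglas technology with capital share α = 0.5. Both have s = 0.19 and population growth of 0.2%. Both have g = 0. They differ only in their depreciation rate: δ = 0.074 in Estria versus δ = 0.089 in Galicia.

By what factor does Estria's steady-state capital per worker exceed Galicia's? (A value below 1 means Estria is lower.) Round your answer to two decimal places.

Steady-state k* = [s/(n + δ)]^(1/(1−α)), so the ratio is [ (s_E/(n + δ)_E) / (s_G/(n + δ)_G) ]^2.
s_E/(n + δ)_E = 0.19/0.076 = 2.5000; s_G/(n + δ)_G = 0.19/0.091 = 2.0879.
Ratio = (2.5000/2.0879)^2 = 1.1974^2 ≈ 1.4338

k*_E / k*_G ≈ 1.43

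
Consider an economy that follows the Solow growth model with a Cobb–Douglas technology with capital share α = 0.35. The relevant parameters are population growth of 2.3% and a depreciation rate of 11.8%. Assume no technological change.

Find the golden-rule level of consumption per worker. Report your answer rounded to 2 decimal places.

c_gold ≈ 1.06

At the golden rule, f'(k) = n + δ, so α·k^(α−1) = n + δ and k_gold = (α/(n + δ))^(1/(1−α)).
k_gold = (0.35/0.141)^(1/0.65) = 2.4823^1.5385 ≈ 4.0503
c_gold = f(k_gold) − (n + δ)·k_gold = 1.6316 − 0.141×4.0503 ≈ 1.0605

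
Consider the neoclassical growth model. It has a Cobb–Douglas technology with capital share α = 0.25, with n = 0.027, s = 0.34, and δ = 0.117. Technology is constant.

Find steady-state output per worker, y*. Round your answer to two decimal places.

In steady state, investment equals break-even investment: s·k^α = (n + δ)·k.
Dividing both sides by k: k^(1−α) = s / (n + δ).
k^0.75 = 0.34 / (0.027 + 0.117) = 0.34 / 0.144 = 2.3611
k* = 2.3611^(1/0.75) ≈ 3.1440
y* = (k*)^α = 3.1440^0.25 ≈ 1.3316

y* ≈ 1.33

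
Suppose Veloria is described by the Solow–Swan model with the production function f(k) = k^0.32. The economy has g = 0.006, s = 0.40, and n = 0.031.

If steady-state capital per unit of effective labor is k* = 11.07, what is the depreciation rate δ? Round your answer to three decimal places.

In steady state, investment equals break-even investment: s·k^α = (n + g + δ)·k.
So s / (n + g + δ) = (k*)^(1−α) = 11.07^0.68 = 5.1289.
Therefore n + g + δ = s / 5.1289 = 0.40 / 5.1289 = 0.0780, so δ = 0.0780 − 0.037 = 0.0410.

δ ≈ 0.041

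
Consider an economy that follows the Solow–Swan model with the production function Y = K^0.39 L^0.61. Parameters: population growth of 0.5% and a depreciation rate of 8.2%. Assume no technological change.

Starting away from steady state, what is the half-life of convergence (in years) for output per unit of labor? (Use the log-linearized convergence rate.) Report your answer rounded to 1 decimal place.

about 13.1 years

Near the steady state the convergence rate is λ = (1 − α)(n + δ).
λ = (1 − 0.39) × 0.087 = 0.61 × 0.087 = 0.05307
Half-life = ln 2 / λ = 0.6931 / 0.05307 ≈ 13.06 years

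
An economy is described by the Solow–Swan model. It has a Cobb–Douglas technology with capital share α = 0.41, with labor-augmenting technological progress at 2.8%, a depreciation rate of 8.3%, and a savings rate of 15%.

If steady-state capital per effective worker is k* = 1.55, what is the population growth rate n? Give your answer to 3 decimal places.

At the steady state, Δk = 0, so s·k^α = (n + g + δ)·k.
So s / (n + g + δ) = (k*)^(1−α) = 1.55^0.59 = 1.2951.
Therefore n + g + δ = s / 1.2951 = 0.15 / 1.2951 = 0.1158, so n = 0.1158 − 0.111 = 0.0048.

n ≈ 0.005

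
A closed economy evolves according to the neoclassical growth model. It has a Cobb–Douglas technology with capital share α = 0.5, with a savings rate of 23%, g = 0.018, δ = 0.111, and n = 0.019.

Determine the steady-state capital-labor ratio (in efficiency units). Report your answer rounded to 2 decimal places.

At the steady state, Δk = 0, so s·k^α = (n + g + δ)·k.
Dividing both sides by k: k^(1−α) = s / (n + g + δ).
k^0.5 = 0.23 / (0.019 + 0.018 + 0.111) = 0.23 / 0.148 = 1.5541
k* = 1.5541^(1/0.5) ≈ 2.4152

k* = 2.42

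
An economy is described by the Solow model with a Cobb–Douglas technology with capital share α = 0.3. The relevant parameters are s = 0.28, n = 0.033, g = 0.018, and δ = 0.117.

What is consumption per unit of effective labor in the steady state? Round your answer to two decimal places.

c* ≈ 0.90

At the steady state, Δk = 0, so s·k^α = (n + g + δ)·k.
Rearranging, k^(1−α) = s / (n + g + δ).
k^0.7 = 0.28 / (0.033 + 0.018 + 0.117) = 0.28 / 0.168 = 1.6667
k* = 1.6667^(1/0.7) ≈ 2.0746
y* = (k*)^α = 2.0746^0.3 ≈ 1.2447
c* = (1 − s)·y* = (1 − 0.28) × 1.2447 ≈ 0.8962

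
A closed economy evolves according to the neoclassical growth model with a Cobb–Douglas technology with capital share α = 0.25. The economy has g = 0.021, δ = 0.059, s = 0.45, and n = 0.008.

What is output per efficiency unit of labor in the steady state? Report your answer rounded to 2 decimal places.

At the steady state, Δk = 0, so s·k^α = (n + g + δ)·k.
Rearranging, k^(1−α) = s / (n + g + δ).
k^0.75 = 0.45 / (0.008 + 0.021 + 0.059) = 0.45 / 0.088 = 5.1136
k* = 5.1136^(1/0.75) ≈ 8.8099
y* = (k*)^α = 8.8099^0.25 ≈ 1.7228

y* ≈ 1.72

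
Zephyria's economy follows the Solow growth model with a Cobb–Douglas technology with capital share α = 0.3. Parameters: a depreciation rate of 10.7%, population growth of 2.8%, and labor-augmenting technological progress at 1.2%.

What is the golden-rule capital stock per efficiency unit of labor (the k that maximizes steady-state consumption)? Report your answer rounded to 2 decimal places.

k_gold ≈ 2.77

The golden rule sets f'(k) = n + g + δ, i.e. α·k^(α−1) = n + g + δ.
So k^(1−α) = α / (n + g + δ) = 0.3 / 0.147 = 2.0408.
k_gold = 2.0408^(1/0.7) ≈ 2.7706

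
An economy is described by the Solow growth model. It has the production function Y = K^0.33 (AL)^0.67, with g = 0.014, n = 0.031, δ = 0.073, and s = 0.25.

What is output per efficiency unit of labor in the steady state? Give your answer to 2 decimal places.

y* = 1.45

In steady state, investment equals break-even investment: s·k^α = (n + g + δ)·k.
Dividing both sides by k: k^(1−α) = s / (n + g + δ).
k^0.67 = 0.25 / (0.031 + 0.014 + 0.073) = 0.25 / 0.118 = 2.1186
k* = 2.1186^(1/0.67) ≈ 3.0665
y* = (k*)^α = 3.0665^0.33 ≈ 1.4474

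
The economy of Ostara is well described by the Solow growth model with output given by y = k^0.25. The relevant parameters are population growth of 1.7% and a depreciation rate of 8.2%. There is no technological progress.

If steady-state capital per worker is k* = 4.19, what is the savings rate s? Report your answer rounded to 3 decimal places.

At the steady state, Δk = 0, so s·k^α = (n + δ)·k.
So s / (n + δ) = (k*)^(1−α) = 4.19^0.75 = 2.9286.
Therefore s = 2.9286 × (n + δ) = 2.9286 × 0.099 = 0.2899.

s ≈ 0.290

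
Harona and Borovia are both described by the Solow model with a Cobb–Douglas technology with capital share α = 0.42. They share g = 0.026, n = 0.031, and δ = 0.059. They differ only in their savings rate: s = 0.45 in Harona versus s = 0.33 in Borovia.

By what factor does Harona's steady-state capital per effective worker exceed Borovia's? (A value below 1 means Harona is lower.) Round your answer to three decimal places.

Steady-state k* = [s/(n + g + δ)]^(1/(1−α)), so the ratio is [ (s_H/(n + g + δ)_H) / (s_B/(n + g + δ)_B) ]^1.7241.
s_H/(n + g + δ)_H = 0.45/0.116 = 3.8793; s_B/(n + g + δ)_B = 0.33/0.116 = 2.8448.
Ratio = (3.8793/2.8448)^1.7241 = 1.3636^1.7241 ≈ 1.7069

ratio ≈ 1.707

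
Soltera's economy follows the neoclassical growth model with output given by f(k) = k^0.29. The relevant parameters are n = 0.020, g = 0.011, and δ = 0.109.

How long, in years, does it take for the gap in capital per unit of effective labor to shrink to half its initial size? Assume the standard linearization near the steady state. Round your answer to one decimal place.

Near the steady state the convergence rate is λ = (1 − α)(n + g + δ).
λ = (1 − 0.29) × 0.140 = 0.71 × 0.140 = 0.0994
Half-life = ln 2 / λ = 0.6931 / 0.0994 ≈ 6.97 years

about 7.0 years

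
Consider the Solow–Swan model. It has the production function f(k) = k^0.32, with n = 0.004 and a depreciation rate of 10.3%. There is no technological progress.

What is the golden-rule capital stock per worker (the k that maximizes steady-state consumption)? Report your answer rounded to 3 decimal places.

The golden rule sets f'(k) = n + δ, i.e. α·k^(α−1) = n + δ.
So k^(1−α) = α / (n + δ) = 0.32 / 0.107 = 2.9907.
k_gold = 2.9907^(1/0.68) ≈ 5.0080

k_gold ≈ 5.008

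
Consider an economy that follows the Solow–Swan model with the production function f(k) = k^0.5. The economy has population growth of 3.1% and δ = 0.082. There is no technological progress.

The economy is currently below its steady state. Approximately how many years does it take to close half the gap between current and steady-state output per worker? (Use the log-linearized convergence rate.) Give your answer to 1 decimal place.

about 12.3 years

Near the steady state the convergence rate is λ = (1 − α)(n + δ).
λ = (1 − 0.5) × 0.113 = 0.5 × 0.113 = 0.0565
Half-life = ln 2 / λ = 0.6931 / 0.0565 ≈ 12.27 years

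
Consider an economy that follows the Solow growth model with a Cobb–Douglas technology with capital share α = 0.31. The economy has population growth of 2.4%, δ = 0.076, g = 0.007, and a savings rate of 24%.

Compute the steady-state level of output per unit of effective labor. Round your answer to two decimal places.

At the steady state, Δk = 0, so s·k^α = (n + g + δ)·k.
Rearranging, k^(1−α) = s / (n + g + δ).
k^0.69 = 0.24 / (0.024 + 0.007 + 0.076) = 0.24 / 0.107 = 2.2430
k* = 2.2430^(1/0.69) ≈ 3.2244
y* = (k*)^α = 3.2244^0.31 ≈ 1.4375

y* = 1.44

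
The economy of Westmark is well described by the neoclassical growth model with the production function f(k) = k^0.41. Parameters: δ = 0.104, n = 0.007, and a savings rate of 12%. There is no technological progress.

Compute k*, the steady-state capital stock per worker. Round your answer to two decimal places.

k* = 1.14

Steady state requires s·f(k) = (n + δ)·k, i.e. s·k^α = (n + δ)·k.
Dividing both sides by k: k^(1−α) = s / (n + δ).
k^0.59 = 0.12 / (0.007 + 0.104) = 0.12 / 0.111 = 1.0811
k* = 1.0811^(1/0.59) ≈ 1.1413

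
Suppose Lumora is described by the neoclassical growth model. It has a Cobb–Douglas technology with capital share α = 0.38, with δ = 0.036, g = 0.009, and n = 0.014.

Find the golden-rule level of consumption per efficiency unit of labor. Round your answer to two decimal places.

c_gold ≈ 1.94

At the golden rule, f'(k) = n + g + δ, so α·k^(α−1) = n + g + δ and k_gold = (α/(n + g + δ))^(1/(1−α)).
k_gold = (0.38/0.059)^(1/0.62) = 6.4407^1.6129 ≈ 20.1710
c_gold = f(k_gold) − (n + g + δ)·k_gold = 3.1318 − 0.059×20.1710 ≈ 1.9417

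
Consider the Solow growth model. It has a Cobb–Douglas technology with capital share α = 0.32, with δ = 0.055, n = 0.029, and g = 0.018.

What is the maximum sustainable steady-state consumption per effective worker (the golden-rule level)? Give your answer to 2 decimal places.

c_gold ≈ 1.16

At the golden rule, f'(k) = n + g + δ, so α·k^(α−1) = n + g + δ and k_gold = (α/(n + g + δ))^(1/(1−α)).
k_gold = (0.32/0.102)^(1/0.68) = 3.1373^1.4706 ≈ 5.3732
c_gold = f(k_gold) − (n + g + δ)·k_gold = 1.7127 − 0.102×5.3732 ≈ 1.1646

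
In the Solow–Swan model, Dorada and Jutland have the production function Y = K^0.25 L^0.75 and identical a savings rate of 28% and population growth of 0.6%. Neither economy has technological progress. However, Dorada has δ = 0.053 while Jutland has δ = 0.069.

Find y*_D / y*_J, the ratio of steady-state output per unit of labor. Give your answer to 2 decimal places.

Steady-state y* = [s/(n + δ)]^(α/(1−α)), so the ratio is [ (s_D/(n + δ)_D) / (s_J/(n + δ)_J) ]^0.3333.
s_D/(n + δ)_D = 0.28/0.059 = 4.7458; s_J/(n + δ)_J = 0.28/0.075 = 3.7333.
Ratio = (4.7458/3.7333)^0.3333 = 1.2712^0.3333 ≈ 1.0833

y*_D / y*_J ≈ 1.08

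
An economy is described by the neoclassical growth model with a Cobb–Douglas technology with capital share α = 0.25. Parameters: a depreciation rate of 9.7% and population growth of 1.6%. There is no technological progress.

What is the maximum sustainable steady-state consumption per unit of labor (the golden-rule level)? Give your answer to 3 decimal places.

At the golden rule, f'(k) = n + δ, so α·k^(α−1) = n + δ and k_gold = (α/(n + δ))^(1/(1−α)).
k_gold = (0.25/0.113)^(1/0.75) = 2.2124^1.3333 ≈ 2.8827
c_gold = f(k_gold) − (n + δ)·k_gold = 1.3030 − 0.113×2.8827 ≈ 0.9773

c_gold ≈ 0.977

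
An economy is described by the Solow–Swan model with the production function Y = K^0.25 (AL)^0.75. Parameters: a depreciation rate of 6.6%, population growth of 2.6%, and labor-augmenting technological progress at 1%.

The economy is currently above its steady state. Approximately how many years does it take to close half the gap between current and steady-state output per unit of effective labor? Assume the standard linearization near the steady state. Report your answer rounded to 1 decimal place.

about 9.1 years

Near the steady state the convergence rate is λ = (1 − α)(n + g + δ).
λ = (1 − 0.25) × 0.102 = 0.75 × 0.102 = 0.0765
Half-life = ln 2 / λ = 0.6931 / 0.0765 ≈ 9.06 years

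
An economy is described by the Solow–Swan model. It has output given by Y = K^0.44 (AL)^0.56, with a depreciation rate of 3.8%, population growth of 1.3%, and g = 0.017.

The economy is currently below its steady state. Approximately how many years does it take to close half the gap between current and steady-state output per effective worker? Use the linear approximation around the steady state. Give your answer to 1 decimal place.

half-life ≈ 18.2 years

Near the steady state the convergence rate is λ = (1 − α)(n + g + δ).
λ = (1 − 0.44) × 0.068 = 0.56 × 0.068 = 0.03808
Half-life = ln 2 / λ = 0.6931 / 0.03808 ≈ 18.20 years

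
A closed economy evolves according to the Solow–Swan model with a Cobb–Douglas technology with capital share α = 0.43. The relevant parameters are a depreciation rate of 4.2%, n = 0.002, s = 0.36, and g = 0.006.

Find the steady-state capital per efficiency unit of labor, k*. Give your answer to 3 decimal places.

In steady state, investment equals break-even investment: s·k^α = (n + g + δ)·k.
Rearranging, k^(1−α) = s / (n + g + δ).
k^0.57 = 0.36 / (0.002 + 0.006 + 0.042) = 0.36 / 0.050 = 7.2000
k* = 7.2000^(1/0.57) ≈ 31.9221

k* ≈ 31.922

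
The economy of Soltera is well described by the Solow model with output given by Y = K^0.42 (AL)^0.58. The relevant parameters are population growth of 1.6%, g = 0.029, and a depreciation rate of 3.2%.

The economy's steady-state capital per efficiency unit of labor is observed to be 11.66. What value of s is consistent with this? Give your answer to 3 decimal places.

Steady state requires s·f(k) = (n + g + δ)·k, i.e. s·k^α = (n + g + δ)·k.
So s / (n + g + δ) = (k*)^(1−α) = 11.66^0.58 = 4.1561.
Therefore s = 4.1561 × (n + g + δ) = 4.1561 × 0.077 = 0.3200.

s ≈ 0.320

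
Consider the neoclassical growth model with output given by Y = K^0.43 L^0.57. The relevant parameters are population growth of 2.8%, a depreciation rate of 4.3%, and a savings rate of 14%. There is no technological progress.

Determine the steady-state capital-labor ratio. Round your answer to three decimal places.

k* ≈ 3.291

Steady state requires s·f(k) = (n + δ)·k, i.e. s·k^α = (n + δ)·k.
Rearranging, k^(1−α) = s / (n + δ).
k^0.57 = 0.14 / (0.028 + 0.043) = 0.14 / 0.071 = 1.9718
k* = 1.9718^(1/0.57) ≈ 3.2908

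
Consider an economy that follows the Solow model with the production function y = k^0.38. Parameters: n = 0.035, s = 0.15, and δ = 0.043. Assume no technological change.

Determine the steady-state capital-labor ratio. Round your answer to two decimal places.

At the steady state, Δk = 0, so s·k^α = (n + δ)·k.
Dividing both sides by k: k^(1−α) = s / (n + δ).
k^0.62 = 0.15 / (0.035 + 0.043) = 0.15 / 0.078 = 1.9231
k* = 1.9231^(1/0.62) ≈ 2.8712

k* ≈ 2.87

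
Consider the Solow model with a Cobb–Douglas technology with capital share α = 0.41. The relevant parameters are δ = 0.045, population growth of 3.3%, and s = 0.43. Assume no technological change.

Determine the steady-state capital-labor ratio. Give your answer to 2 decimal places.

k* ≈ 18.05

At the steady state, Δk = 0, so s·k^α = (n + δ)·k.
Dividing both sides by k: k^(1−α) = s / (n + δ).
k^0.59 = 0.43 / (0.033 + 0.045) = 0.43 / 0.078 = 5.5128
k* = 5.5128^(1/0.59) ≈ 18.0536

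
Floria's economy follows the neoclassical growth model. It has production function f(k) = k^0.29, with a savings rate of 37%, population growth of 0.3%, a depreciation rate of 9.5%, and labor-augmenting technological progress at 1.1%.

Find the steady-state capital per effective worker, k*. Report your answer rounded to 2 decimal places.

k* ≈ 5.59

In steady state, investment equals break-even investment: s·k^α = (n + g + δ)·k.
Rearranging, k^(1−α) = s / (n + g + δ).
k^0.71 = 0.37 / (0.003 + 0.011 + 0.095) = 0.37 / 0.109 = 3.3945
k* = 3.3945^(1/0.71) ≈ 5.5921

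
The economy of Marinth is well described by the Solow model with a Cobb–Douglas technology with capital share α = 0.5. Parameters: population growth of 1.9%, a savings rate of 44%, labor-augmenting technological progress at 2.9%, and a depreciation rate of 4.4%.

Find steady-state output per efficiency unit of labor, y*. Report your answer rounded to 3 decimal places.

y* = 4.783

In steady state, investment equals break-even investment: s·k^α = (n + g + δ)·k.
Rearranging, k^(1−α) = s / (n + g + δ).
k^0.5 = 0.44 / (0.019 + 0.029 + 0.044) = 0.44 / 0.092 = 4.7826
k* = 4.7826^(1/0.5) ≈ 22.8733
y* = (k*)^α = 22.8733^0.5 ≈ 4.7826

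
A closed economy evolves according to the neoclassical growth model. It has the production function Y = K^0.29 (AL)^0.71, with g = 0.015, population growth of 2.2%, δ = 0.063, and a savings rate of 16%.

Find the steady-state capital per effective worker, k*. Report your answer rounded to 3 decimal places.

In steady state, investment equals break-even investment: s·k^α = (n + g + δ)·k.
Dividing both sides by k: k^(1−α) = s / (n + g + δ).
k^0.71 = 0.16 / (0.022 + 0.015 + 0.063) = 0.16 / 0.100 = 1.6000
k* = 1.6000^(1/0.71) ≈ 1.9386

k* = 1.939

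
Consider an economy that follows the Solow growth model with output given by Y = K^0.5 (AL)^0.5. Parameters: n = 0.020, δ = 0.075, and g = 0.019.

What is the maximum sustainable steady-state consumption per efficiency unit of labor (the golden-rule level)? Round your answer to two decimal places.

At the golden rule, f'(k) = n + g + δ, so α·k^(α−1) = n + g + δ and k_gold = (α/(n + g + δ))^(1/(1−α)).
k_gold = (0.5/0.114)^(1/0.5) = 4.3860^2 ≈ 19.2370
c_gold = f(k_gold) − (n + g + δ)·k_gold = 4.3860 − 0.114×19.2370 ≈ 2.1930

c_gold ≈ 2.19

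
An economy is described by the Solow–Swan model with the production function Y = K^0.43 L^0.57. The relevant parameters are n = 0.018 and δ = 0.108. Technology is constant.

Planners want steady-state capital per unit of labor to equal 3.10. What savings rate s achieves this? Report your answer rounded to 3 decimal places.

At the steady state, Δk = 0, so s·k^α = (n + δ)·k.
So s / (n + δ) = (k*)^(1−α) = 3.10^0.57 = 1.9058.
Therefore s = 1.9058 × (n + δ) = 1.9058 × 0.126 = 0.2401.

s ≈ 0.240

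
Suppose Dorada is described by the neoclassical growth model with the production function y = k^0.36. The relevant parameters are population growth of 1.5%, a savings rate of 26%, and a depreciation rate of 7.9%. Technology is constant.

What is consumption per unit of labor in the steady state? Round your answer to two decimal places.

c* ≈ 1.31

In steady state, investment equals break-even investment: s·k^α = (n + δ)·k.
Rearranging, k^(1−α) = s / (n + δ).
k^0.64 = 0.26 / (0.015 + 0.079) = 0.26 / 0.094 = 2.7660
k* = 2.7660^(1/0.64) ≈ 4.9022
y* = (k*)^α = 4.9022^0.36 ≈ 1.7723
c* = (1 − s)·y* = (1 − 0.26) × 1.7723 ≈ 1.3115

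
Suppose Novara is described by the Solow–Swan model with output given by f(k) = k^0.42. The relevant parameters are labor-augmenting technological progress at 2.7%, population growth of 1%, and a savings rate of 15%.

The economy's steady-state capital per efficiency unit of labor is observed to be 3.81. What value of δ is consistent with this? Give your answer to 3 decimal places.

δ ≈ 0.032

In steady state, investment equals break-even investment: s·k^α = (n + g + δ)·k.
So s / (n + g + δ) = (k*)^(1−α) = 3.81^0.58 = 2.1724.
Therefore n + g + δ = s / 2.1724 = 0.15 / 2.1724 = 0.0690, so δ = 0.0690 − 0.037 = 0.0320.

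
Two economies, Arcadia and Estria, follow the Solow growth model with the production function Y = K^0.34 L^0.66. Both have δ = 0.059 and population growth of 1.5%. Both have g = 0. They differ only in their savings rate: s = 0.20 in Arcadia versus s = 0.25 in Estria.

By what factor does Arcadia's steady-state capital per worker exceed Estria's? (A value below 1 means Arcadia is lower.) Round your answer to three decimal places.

Steady-state k* = [s/(n + δ)]^(1/(1−α)), so the ratio is [ (s_A/(n + δ)_A) / (s_E/(n + δ)_E) ]^1.5152.
s_A/(n + δ)_A = 0.20/0.074 = 2.7027; s_E/(n + δ)_E = 0.25/0.074 = 3.3784.
Ratio = (2.7027/3.3784)^1.5152 = 0.8000^1.5152 ≈ 0.7131

ratio ≈ 0.713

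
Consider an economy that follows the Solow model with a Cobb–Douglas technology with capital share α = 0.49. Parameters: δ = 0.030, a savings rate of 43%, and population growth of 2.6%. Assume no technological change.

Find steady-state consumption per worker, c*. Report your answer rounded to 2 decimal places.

c* = 4.04

Steady state requires s·f(k) = (n + δ)·k, i.e. s·k^α = (n + δ)·k.
Dividing both sides by k: k^(1−α) = s / (n + δ).
k^0.51 = 0.43 / (0.026 + 0.030) = 0.43 / 0.056 = 7.6786
k* = 7.6786^(1/0.51) ≈ 54.4311
y* = (k*)^α = 54.4311^0.49 ≈ 7.0887
c* = (1 − s)·y* = (1 − 0.43) × 7.0887 ≈ 4.0406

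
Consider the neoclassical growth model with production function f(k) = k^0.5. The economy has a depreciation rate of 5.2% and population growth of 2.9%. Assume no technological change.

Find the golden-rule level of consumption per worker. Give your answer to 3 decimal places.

c_gold ≈ 3.086

At the golden rule, f'(k) = n + δ, so α·k^(α−1) = n + δ and k_gold = (α/(n + δ))^(1/(1−α)).
k_gold = (0.5/0.081)^(1/0.5) = 6.1728^2 ≈ 38.1035
c_gold = f(k_gold) − (n + δ)·k_gold = 6.1728 − 0.081×38.1035 ≈ 3.0864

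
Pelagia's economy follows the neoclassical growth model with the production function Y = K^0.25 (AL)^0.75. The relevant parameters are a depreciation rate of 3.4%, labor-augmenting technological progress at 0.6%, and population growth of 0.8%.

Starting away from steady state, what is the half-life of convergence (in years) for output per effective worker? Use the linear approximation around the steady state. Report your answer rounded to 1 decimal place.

about 19.3 years

Near the steady state the convergence rate is λ = (1 − α)(n + g + δ).
λ = (1 − 0.25) × 0.048 = 0.75 × 0.048 = 0.0360
Half-life = ln 2 / λ = 0.6931 / 0.0360 ≈ 19.25 years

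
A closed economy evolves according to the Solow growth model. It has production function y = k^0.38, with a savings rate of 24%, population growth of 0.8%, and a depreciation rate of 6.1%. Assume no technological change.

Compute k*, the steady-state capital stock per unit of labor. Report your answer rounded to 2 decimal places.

Steady state requires s·f(k) = (n + δ)·k, i.e. s·k^α = (n + δ)·k.
Dividing both sides by k: k^(1−α) = s / (n + δ).
k^0.62 = 0.24 / (0.008 + 0.061) = 0.24 / 0.069 = 3.4783
k* = 3.4783^(1/0.62) ≈ 7.4675

k* ≈ 7.47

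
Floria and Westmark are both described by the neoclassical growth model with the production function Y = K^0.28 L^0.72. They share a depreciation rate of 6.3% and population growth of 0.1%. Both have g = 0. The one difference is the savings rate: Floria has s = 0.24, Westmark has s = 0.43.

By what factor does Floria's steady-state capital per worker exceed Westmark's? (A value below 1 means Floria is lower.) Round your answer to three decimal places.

Steady-state k* = [s/(n + δ)]^(1/(1−α)), so the ratio is [ (s_F/(n + δ)_F) / (s_W/(n + δ)_W) ]^1.3889.
s_F/(n + δ)_F = 0.24/0.064 = 3.7500; s_W/(n + δ)_W = 0.43/0.064 = 6.7188.
Ratio = (3.7500/6.7188)^1.3889 = 0.5581^1.3889 ≈ 0.4448

ratio ≈ 0.445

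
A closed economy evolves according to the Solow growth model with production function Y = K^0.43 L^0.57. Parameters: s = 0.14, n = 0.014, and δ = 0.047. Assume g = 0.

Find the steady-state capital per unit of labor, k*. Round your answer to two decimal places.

k* = 4.30

In steady state, investment equals break-even investment: s·k^α = (n + δ)·k.
Dividing both sides by k: k^(1−α) = s / (n + δ).
k^0.57 = 0.14 / (0.014 + 0.047) = 0.14 / 0.061 = 2.2951
k* = 2.2951^(1/0.57) ≈ 4.2952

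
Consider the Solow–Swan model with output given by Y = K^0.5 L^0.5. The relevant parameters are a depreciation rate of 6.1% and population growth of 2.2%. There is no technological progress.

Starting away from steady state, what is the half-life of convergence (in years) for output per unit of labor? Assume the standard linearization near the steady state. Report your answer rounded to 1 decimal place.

Near the steady state the convergence rate is λ = (1 − α)(n + δ).
λ = (1 − 0.5) × 0.083 = 0.5 × 0.083 = 0.0415
Half-life = ln 2 / λ = 0.6931 / 0.0415 ≈ 16.70 years

t_½ ≈ 16.7 years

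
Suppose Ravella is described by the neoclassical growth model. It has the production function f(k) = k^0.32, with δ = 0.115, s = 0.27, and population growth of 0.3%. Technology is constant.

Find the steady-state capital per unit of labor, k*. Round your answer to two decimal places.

In steady state, investment equals break-even investment: s·k^α = (n + δ)·k.
Dividing both sides by k: k^(1−α) = s / (n + δ).
k^0.68 = 0.27 / (0.003 + 0.115) = 0.27 / 0.118 = 2.2881
k* = 2.2881^(1/0.68) ≈ 3.3778

k* = 3.38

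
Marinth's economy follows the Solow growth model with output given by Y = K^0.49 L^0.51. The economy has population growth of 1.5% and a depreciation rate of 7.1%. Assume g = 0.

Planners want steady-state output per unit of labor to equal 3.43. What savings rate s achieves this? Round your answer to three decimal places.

Steady state requires s·f(k) = (n + δ)·k, i.e. s·k^α = (n + δ)·k.
Since y* = [s/(n + δ)]^(α/(1−α)), we have s/(n + δ) = (y*)^((1−α)/α) = 3.43^1.0408 = 3.6069.
Therefore s = 3.6069 × (n + δ) = 3.6069 × 0.086 = 0.3102.

s ≈ 0.310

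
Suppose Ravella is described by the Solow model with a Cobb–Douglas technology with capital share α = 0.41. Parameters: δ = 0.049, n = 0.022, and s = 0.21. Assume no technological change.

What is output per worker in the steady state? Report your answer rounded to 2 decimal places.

At the steady state, Δk = 0, so s·k^α = (n + δ)·k.
Rearranging, k^(1−α) = s / (n + δ).
k^0.59 = 0.21 / (0.022 + 0.049) = 0.21 / 0.071 = 2.9577
k* = 2.9577^(1/0.59) ≈ 6.2839
y* = (k*)^α = 6.2839^0.41 ≈ 2.1246

y* = 2.12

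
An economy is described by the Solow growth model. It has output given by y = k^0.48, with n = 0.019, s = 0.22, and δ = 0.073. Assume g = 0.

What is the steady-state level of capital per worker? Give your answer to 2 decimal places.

At the steady state, Δk = 0, so s·k^α = (n + δ)·k.
Rearranging, k^(1−α) = s / (n + δ).
k^0.52 = 0.22 / (0.019 + 0.073) = 0.22 / 0.092 = 2.3913
k* = 2.3913^(1/0.52) ≈ 5.3474

k* = 5.35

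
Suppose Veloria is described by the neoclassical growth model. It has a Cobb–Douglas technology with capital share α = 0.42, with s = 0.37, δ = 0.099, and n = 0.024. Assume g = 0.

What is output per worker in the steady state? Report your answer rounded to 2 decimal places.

y* ≈ 2.22

Steady state requires s·f(k) = (n + δ)·k, i.e. s·k^α = (n + δ)·k.
Dividing both sides by k: k^(1−α) = s / (n + δ).
k^0.58 = 0.37 / (0.024 + 0.099) = 0.37 / 0.123 = 3.0081
k* = 3.0081^(1/0.58) ≈ 6.6779
y* = (k*)^α = 6.6779^0.42 ≈ 2.2200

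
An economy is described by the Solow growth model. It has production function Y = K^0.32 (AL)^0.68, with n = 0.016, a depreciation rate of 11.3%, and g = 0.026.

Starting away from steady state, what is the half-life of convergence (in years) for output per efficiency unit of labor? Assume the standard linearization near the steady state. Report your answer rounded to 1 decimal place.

Near the steady state the convergence rate is λ = (1 − α)(n + g + δ).
λ = (1 − 0.32) × 0.155 = 0.68 × 0.155 = 0.1054
Half-life = ln 2 / λ = 0.6931 / 0.1054 ≈ 6.58 years

half-life ≈ 6.6 years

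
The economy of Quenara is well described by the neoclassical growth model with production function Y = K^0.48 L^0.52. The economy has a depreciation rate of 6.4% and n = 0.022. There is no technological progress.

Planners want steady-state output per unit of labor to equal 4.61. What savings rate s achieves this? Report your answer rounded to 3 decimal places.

s ≈ 0.450

Steady state requires s·f(k) = (n + δ)·k, i.e. s·k^α = (n + δ)·k.
Since y* = [s/(n + δ)]^(α/(1−α)), we have s/(n + δ) = (y*)^((1−α)/α) = 4.61^1.0833 = 5.2359.
Therefore s = 5.2359 × (n + δ) = 5.2359 × 0.086 = 0.4503.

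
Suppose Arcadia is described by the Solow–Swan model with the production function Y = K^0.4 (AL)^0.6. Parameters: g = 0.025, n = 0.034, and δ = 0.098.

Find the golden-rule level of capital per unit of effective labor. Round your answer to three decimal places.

The golden rule sets f'(k) = n + g + δ, i.e. α·k^(α−1) = n + g + δ.
So k^(1−α) = α / (n + g + δ) = 0.4 / 0.157 = 2.5478.
k_gold = 2.5478^(1/0.6) ≈ 4.7527

k_gold ≈ 4.753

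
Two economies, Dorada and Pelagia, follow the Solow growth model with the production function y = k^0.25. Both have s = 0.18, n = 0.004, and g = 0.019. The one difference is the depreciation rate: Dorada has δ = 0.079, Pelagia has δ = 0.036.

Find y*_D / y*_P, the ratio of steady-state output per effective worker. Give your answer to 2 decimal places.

ratio ≈ 0.83

Steady-state y* = [s/(n + g + δ)]^(α/(1−α)), so the ratio is [ (s_D/(n + g + δ)_D) / (s_P/(n + g + δ)_P) ]^0.3333.
s_D/(n + g + δ)_D = 0.18/0.102 = 1.7647; s_P/(n + g + δ)_P = 0.18/0.059 = 3.0508.
Ratio = (1.7647/3.0508)^0.3333 = 0.5784^0.3333 ≈ 0.8332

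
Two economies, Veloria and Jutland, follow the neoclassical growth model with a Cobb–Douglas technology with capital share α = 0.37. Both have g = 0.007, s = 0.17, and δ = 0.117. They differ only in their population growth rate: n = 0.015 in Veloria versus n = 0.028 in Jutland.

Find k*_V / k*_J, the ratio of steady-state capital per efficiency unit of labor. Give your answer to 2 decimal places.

ratio ≈ 1.15

Steady-state k* = [s/(n + g + δ)]^(1/(1−α)), so the ratio is [ (s_V/(n + g + δ)_V) / (s_J/(n + g + δ)_J) ]^1.5873.
s_V/(n + g + δ)_V = 0.17/0.139 = 1.2230; s_J/(n + g + δ)_J = 0.17/0.152 = 1.1184.
Ratio = (1.2230/1.1184)^1.5873 = 1.0935^1.5873 ≈ 1.1524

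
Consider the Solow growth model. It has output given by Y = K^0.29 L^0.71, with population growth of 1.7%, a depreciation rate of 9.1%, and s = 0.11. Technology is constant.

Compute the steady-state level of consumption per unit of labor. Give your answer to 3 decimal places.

Steady state requires s·f(k) = (n + δ)·k, i.e. s·k^α = (n + δ)·k.
Dividing both sides by k: k^(1−α) = s / (n + δ).
k^0.71 = 0.11 / (0.017 + 0.091) = 0.11 / 0.108 = 1.0185
k* = 1.0185^(1/0.71) ≈ 1.0262
y* = (k*)^α = 1.0262^0.29 ≈ 1.0075
c* = (1 − s)·y* = (1 − 0.11) × 1.0075 ≈ 0.8967

c* = 0.897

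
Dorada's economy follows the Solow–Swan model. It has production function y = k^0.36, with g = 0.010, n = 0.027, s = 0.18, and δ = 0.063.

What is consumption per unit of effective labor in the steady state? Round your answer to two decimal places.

c* ≈ 1.14

At the steady state, Δk = 0, so s·k^α = (n + g + δ)·k.
Rearranging, k^(1−α) = s / (n + g + δ).
k^0.64 = 0.18 / (0.027 + 0.010 + 0.063) = 0.18 / 0.100 = 1.8000
k* = 1.8000^(1/0.64) ≈ 2.5053
y* = (k*)^α = 2.5053^0.36 ≈ 1.3918
c* = (1 − s)·y* = (1 − 0.18) × 1.3918 ≈ 1.1413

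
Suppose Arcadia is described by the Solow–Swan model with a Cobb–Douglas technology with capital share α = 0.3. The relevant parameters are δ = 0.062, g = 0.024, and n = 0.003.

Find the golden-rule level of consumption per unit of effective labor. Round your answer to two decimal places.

c_gold ≈ 1.18

At the golden rule, f'(k) = n + g + δ, so α·k^(α−1) = n + g + δ and k_gold = (α/(n + g + δ))^(1/(1−α)).
k_gold = (0.3/0.089)^(1/0.7) = 3.3708^1.4286 ≈ 5.6744
c_gold = f(k_gold) − (n + g + δ)·k_gold = 1.6834 − 0.089×5.6744 ≈ 1.1784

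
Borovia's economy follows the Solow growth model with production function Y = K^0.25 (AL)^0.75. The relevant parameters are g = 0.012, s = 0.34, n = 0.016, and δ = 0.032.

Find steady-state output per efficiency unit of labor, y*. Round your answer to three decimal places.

y* = 1.783

Steady state requires s·f(k) = (n + g + δ)·k, i.e. s·k^α = (n + g + δ)·k.
Dividing both sides by k: k^(1−α) = s / (n + g + δ).
k^0.75 = 0.34 / (0.016 + 0.012 + 0.032) = 0.34 / 0.060 = 5.6667
k* = 5.6667^(1/0.75) ≈ 10.1028
y* = (k*)^α = 10.1028^0.25 ≈ 1.7828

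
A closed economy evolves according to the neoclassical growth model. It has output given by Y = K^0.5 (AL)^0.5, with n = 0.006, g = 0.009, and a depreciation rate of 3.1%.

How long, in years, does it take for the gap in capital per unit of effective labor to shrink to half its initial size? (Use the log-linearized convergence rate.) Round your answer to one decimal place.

half-life ≈ 30.1 years

Near the steady state the convergence rate is λ = (1 − α)(n + g + δ).
λ = (1 − 0.5) × 0.046 = 0.5 × 0.046 = 0.0230
Half-life = ln 2 / λ = 0.6931 / 0.0230 ≈ 30.13 years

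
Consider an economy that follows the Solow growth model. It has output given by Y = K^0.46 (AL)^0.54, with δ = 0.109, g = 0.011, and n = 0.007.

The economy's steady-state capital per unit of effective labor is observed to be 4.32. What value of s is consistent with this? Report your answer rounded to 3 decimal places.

s ≈ 0.280

In steady state, investment equals break-even investment: s·k^α = (n + g + δ)·k.
So s / (n + g + δ) = (k*)^(1−α) = 4.32^0.54 = 2.2037.
Therefore s = 2.2037 × (n + g + δ) = 2.2037 × 0.127 = 0.2799.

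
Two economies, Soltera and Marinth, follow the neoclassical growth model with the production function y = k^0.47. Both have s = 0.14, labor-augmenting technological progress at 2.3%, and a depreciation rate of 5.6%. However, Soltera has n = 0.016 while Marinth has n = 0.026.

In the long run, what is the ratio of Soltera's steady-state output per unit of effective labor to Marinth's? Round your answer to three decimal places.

y*_S / y*_M ≈ 1.093

Steady-state y* = [s/(n + g + δ)]^(α/(1−α)), so the ratio is [ (s_S/(n + g + δ)_S) / (s_M/(n + g + δ)_M) ]^0.8868.
s_S/(n + g + δ)_S = 0.14/0.095 = 1.4737; s_M/(n + g + δ)_M = 0.14/0.105 = 1.3333.
Ratio = (1.4737/1.3333)^0.8868 = 1.1053^0.8868 ≈ 1.0928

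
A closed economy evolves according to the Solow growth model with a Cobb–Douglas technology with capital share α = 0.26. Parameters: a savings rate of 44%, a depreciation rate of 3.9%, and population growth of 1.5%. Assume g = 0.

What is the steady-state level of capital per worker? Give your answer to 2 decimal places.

k* ≈ 17.03

In steady state, investment equals break-even investment: s·k^α = (n + δ)·k.
Dividing both sides by k: k^(1−α) = s / (n + δ).
k^0.74 = 0.44 / (0.015 + 0.039) = 0.44 / 0.054 = 8.1481
k* = 8.1481^(1/0.74) ≈ 17.0277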